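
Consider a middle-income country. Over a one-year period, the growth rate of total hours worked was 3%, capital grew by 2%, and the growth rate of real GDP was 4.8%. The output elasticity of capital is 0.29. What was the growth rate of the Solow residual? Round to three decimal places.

The Solow residual growth was 2.090%.

Labor's share = 1 − 0.29 = 0.71.
Capital: 0.29 × 2 = 0.58 pp.
Total hours worked: 0.71 × 3 = 2.13 pp.
TFP growth = 4.8 − 2.71 = 2.09%.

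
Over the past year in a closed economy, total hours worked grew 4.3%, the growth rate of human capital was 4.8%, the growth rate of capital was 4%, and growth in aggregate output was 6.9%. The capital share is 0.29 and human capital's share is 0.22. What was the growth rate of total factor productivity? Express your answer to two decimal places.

2.58%

Labor's share = 1 − 0.29 − 0.22 = 0.49.
Capital: 0.29 × 4 = 1.16 pp.
Human capital: 0.22 × 4.8 = 1.056 pp.
Total hours worked: 0.49 × 4.3 = 2.107 pp.
TFP growth = 6.9 − 4.323 = 2.577%.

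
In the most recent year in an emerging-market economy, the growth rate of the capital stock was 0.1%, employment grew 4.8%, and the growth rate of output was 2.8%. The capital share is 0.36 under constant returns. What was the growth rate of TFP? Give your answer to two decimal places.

-0.31%

Labor's share = 1 − 0.36 = 0.64.
The capital stock: 0.36 × 0.1 = 0.036 pp.
Employment: 0.64 × 4.8 = 3.072 pp.
TFP growth = 2.8 − 3.108 = -0.308%.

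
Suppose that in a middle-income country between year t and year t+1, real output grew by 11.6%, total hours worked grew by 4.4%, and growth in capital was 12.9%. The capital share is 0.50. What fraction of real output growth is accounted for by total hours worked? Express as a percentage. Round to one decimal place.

Total hours worked accounted for 19.0% of growth.

Labor's share = 1 − 0.5 = 0.5.
Total hours worked contributed 0.5 × 4.4 = 2.2 pp.
Share of growth = 2.2 / 11.6 × 100 = 18.966%.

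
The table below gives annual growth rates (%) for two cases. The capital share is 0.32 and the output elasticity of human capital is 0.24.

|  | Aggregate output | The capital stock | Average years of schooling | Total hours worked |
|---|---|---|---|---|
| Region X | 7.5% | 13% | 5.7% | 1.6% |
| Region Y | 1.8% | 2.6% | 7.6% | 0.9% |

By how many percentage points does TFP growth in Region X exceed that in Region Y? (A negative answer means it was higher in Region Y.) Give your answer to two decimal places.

2.52 percentage points

Labor's share = 1 − 0.32 − 0.24 = 0.44.
Region X: TFP = 7.5 − 4.16 − 1.368 − 0.704 = 1.268%.
Region Y: TFP = 1.8 − 0.832 − 1.824 − 0.396 = -1.252%.
Difference = 1.268 − (-1.252) = 2.52 pp.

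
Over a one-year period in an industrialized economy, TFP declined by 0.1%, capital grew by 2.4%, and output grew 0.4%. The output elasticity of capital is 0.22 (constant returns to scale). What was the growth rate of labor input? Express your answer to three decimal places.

-0.036%

Labor's share = 1 − 0.22 = 0.78.
gY = gA + 0.22×2.4 + 0.78×g.
0.78×g = 0.4 + 0.1 − 0.528 = -0.028.
g = -0.028 / 0.78 = -0.0359%.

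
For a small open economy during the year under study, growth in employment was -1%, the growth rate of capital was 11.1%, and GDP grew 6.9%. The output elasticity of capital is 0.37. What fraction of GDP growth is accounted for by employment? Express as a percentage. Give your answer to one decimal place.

Labor's share = 1 − 0.37 = 0.63.
Employment contributed 0.63 × (-1) = -0.63 pp.
Share of growth = -0.63 / 6.9 × 100 = -9.13%.

Employment accounted for -9.1% of growth.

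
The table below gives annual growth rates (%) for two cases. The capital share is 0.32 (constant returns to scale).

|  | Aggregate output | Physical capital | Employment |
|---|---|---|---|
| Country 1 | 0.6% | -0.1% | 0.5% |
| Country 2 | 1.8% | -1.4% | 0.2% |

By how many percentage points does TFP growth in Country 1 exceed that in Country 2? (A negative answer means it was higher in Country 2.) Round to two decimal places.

Labor's share = 1 − 0.32 = 0.68.
Country 1: TFP = 0.6 + 0.032 − 0.34 = 0.292%.
Country 2: TFP = 1.8 + 0.448 − 0.136 = 2.112%.
Difference = 0.292 − (2.112) = -1.82 pp.

-1.82 percentage points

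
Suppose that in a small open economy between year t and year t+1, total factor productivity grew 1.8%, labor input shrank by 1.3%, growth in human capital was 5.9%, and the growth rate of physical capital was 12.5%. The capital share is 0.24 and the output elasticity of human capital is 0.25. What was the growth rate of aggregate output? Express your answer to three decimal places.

Labor's share = 1 − 0.24 − 0.25 = 0.51.
Physical capital: 0.24 × 12.5 = 3 pp.
Human capital: 0.25 × 5.9 = 1.475 pp.
Labor input: 0.51 × (-1.3) = -0.663 pp.
Output growth = 1.8 + 3.812 = 5.612%.

5.612%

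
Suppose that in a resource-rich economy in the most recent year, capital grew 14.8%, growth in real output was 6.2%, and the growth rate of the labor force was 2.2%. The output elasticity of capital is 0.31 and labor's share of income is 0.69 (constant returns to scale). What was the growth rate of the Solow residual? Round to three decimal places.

Labor's share = 1 − 0.31 = 0.69.
Capital: 0.31 × 14.8 = 4.588 pp.
The labor force: 0.69 × 2.2 = 1.518 pp.
TFP growth = 6.2 − 6.106 = 0.094%.

0.094%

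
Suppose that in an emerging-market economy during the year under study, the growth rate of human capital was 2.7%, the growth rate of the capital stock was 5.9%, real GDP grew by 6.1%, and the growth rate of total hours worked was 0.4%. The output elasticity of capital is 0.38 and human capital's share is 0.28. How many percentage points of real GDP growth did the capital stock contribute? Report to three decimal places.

Contribution = share × growth = 0.38 × 5.9 = 2.242 pp.

2.242 percentage points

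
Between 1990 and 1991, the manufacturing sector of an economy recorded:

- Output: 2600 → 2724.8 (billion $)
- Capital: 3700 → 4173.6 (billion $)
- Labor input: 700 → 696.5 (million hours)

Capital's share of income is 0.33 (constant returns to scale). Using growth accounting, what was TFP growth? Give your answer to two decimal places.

Output growth = (2724.8 − 2600) / 2600 = 4.8%.
Capital growth = (4173.6 − 3700) / 3700 = 12.8%.
Labor input growth = (696.5 − 700) / 700 = -0.5%.
Labor's share = 1 − 0.33 = 0.67.
Capital: 0.33 × 12.8 = 4.224 pp.
Labor input: 0.67 × (-0.5) = -0.335 pp.
TFP growth = 4.8 − 3.889 = 0.911%.

TFP growth was 0.91%.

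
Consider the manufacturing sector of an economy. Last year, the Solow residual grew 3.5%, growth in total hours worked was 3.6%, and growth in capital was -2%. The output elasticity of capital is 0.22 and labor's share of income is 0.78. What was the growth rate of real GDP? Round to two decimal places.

5.87%

Labor's share = 1 − 0.22 = 0.78.
Capital: 0.22 × (-2) = -0.44 pp.
Total hours worked: 0.78 × 3.6 = 2.808 pp.
Output growth = 3.5 + 2.368 = 5.868%.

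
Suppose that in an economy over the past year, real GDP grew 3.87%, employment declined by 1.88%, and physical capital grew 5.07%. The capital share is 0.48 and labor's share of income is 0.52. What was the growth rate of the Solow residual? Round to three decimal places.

Labor's share = 1 − 0.48 = 0.52.
Physical capital: 0.48 × 5.07 = 2.4336 pp.
Employment: 0.52 × (-1.88) = -0.9776 pp.
TFP growth = 3.87 − 1.456 = 2.414%.

2.414%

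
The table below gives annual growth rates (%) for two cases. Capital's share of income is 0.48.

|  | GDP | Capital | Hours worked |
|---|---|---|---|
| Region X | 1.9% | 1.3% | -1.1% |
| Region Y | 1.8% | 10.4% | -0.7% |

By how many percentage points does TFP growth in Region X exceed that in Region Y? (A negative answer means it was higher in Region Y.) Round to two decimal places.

Labor's share = 1 − 0.48 = 0.52.
Region X: TFP = 1.9 − 0.624 + 0.572 = 1.848%.
Region Y: TFP = 1.8 − 4.992 + 0.364 = -2.828%.
Difference = 1.848 − (-2.828) = 4.676 pp.

4.68 percentage points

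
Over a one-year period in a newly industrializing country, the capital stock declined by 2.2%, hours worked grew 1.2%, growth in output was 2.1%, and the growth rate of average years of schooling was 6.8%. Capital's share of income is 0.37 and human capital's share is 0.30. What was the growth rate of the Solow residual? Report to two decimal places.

0.48%

Labor's share = 1 − 0.37 − 0.3 = 0.33.
The capital stock: 0.37 × (-2.2) = -0.814 pp.
Average years of schooling: 0.3 × 6.8 = 2.04 pp.
Hours worked: 0.33 × 1.2 = 0.396 pp.
TFP growth = 2.1 − 1.622 = 0.478%.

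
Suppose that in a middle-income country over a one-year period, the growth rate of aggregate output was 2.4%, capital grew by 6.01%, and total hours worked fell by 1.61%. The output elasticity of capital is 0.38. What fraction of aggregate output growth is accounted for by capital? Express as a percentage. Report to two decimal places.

Capital contributed 0.38 × 6.01 = 2.2838 pp.
Share of growth = 2.2838 / 2.4 × 100 = 95.1583%.

95.16%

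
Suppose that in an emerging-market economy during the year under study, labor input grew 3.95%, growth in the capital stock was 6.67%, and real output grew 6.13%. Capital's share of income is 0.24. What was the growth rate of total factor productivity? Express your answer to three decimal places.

Labor's share = 1 − 0.24 = 0.76.
The capital stock: 0.24 × 6.67 = 1.6008 pp.
Labor input: 0.76 × 3.95 = 3.002 pp.
TFP growth = 6.13 − 4.6028 = 1.5272%.

1.527%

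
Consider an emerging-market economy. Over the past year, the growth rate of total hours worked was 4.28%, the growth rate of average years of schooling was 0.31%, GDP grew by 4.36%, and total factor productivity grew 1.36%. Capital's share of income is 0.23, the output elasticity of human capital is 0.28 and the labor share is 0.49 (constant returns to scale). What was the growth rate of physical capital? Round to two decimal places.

3.55%

Labor's share = 1 − 0.23 − 0.28 = 0.49.
gY = gA + 0.28×0.31 + 0.49×4.28 + 0.23×g.
0.23×g = 4.36 − 1.36 − 2.184 = 0.816.
g = 0.816 / 0.23 = 3.5478%.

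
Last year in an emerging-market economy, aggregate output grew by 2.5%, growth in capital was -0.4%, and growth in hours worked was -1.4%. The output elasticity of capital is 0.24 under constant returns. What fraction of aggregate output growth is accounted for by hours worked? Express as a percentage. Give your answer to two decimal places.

Hours worked accounted for -42.56% of growth.

Labor's share = 1 − 0.24 = 0.76.
Hours worked contributed 0.76 × (-1.4) = -1.064 pp.
Share of growth = -1.064 / 2.5 × 100 = -42.56%.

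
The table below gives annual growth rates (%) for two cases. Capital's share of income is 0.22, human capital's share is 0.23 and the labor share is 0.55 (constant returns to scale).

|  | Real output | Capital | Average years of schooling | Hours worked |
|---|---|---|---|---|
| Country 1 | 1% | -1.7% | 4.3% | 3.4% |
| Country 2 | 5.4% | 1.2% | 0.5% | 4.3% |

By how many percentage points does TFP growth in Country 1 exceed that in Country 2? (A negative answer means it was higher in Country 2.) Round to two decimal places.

Labor's share = 1 − 0.22 − 0.23 = 0.55.
Country 1: TFP = 1 + 0.374 − 0.989 − 1.87 = -1.485%.
Country 2: TFP = 5.4 − 0.264 − 0.115 − 2.365 = 2.656%.
Difference = -1.485 − (2.656) = -4.141 pp.

-4.14 percentage points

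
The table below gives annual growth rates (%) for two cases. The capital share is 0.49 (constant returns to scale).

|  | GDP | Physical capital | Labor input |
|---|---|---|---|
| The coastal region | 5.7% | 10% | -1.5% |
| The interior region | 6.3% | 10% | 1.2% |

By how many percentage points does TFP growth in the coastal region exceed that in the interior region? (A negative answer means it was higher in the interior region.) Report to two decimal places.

0.78 percentage points

Labor's share = 1 − 0.49 = 0.51.
The coastal region: TFP = 5.7 − 4.9 + 0.765 = 1.565%.
The interior region: TFP = 6.3 − 4.9 − 0.612 = 0.788%.
Difference = 1.565 − (0.788) = 0.777 pp.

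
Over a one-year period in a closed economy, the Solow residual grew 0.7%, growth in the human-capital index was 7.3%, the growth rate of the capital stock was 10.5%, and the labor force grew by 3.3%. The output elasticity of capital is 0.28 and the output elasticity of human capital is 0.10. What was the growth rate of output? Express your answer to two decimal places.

Output grew 6.42%.

Labor's share = 1 − 0.28 − 0.1 = 0.62.
The capital stock: 0.28 × 10.5 = 2.94 pp.
The human-capital index: 0.1 × 7.3 = 0.73 pp.
The labor force: 0.62 × 3.3 = 2.046 pp.
Output growth = 0.7 + 5.716 = 6.416%.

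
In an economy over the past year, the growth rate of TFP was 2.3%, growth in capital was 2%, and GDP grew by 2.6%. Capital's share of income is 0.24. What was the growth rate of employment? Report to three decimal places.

-0.237%

Labor's share = 1 − 0.24 = 0.76.
gY = gA + 0.24×2 + 0.76×g.
0.76×g = 2.6 − 2.3 − 0.48 = -0.18.
g = -0.18 / 0.76 = -0.23684%.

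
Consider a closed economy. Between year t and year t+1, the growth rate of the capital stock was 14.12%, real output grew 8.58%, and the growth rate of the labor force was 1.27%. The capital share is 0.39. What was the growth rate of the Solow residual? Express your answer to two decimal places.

The Solow residual grew 2.30%.

Labor's share = 1 − 0.39 = 0.61.
The capital stock: 0.39 × 14.12 = 5.5068 pp.
The labor force: 0.61 × 1.27 = 0.7747 pp.
TFP growth = 8.58 − 6.2815 = 2.2985%.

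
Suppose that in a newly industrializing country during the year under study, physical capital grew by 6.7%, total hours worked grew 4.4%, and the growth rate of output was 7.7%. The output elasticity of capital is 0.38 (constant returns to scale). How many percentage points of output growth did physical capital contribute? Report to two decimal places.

2.55 pp

Contribution = share × growth = 0.38 × 6.7 = 2.546 pp.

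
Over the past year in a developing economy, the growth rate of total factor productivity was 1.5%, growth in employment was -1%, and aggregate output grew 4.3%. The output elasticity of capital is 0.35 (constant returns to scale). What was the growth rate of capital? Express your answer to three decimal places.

Labor's share = 1 − 0.35 = 0.65.
gY = gA + 0.65×(-1) + 0.35×g.
0.35×g = 4.3 − 1.5 + 0.65 = 3.45.
g = 3.45 / 0.35 = 9.85714%.

Capital grew 9.857%.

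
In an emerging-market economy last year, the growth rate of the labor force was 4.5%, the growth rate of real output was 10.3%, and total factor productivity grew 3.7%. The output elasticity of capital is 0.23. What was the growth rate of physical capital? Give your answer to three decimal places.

13.630%

Labor's share = 1 − 0.23 = 0.77.
gY = gA + 0.77×4.5 + 0.23×g.
0.23×g = 10.3 − 3.7 − 3.465 = 3.135.
g = 3.135 / 0.23 = 13.63043%.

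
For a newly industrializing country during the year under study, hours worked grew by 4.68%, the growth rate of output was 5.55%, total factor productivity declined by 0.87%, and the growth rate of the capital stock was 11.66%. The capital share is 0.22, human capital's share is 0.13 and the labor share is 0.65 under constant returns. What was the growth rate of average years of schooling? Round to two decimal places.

Labor's share = 1 − 0.22 − 0.13 = 0.65.
gY = gA + 0.22×11.66 + 0.65×4.68 + 0.13×g.
0.13×g = 5.55 + 0.87 − 5.6072 = 0.8128.
g = 0.8128 / 0.13 = 6.2523%.

Average years of schooling growth was 6.25%.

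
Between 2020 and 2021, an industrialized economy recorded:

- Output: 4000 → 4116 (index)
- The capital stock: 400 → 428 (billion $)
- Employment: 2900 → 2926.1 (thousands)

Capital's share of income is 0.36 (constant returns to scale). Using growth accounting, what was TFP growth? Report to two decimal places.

Output growth = (4116 − 4000) / 4000 = 2.9%.
The capital stock growth = (428 − 400) / 400 = 7%.
Employment growth = (2926.1 − 2900) / 2900 = 0.9%.
Labor's share = 1 − 0.36 = 0.64.
The capital stock: 0.36 × 7 = 2.52 pp.
Employment: 0.64 × 0.9 = 0.576 pp.
TFP growth = 2.9 − 3.096 = -0.196%.

-0.20%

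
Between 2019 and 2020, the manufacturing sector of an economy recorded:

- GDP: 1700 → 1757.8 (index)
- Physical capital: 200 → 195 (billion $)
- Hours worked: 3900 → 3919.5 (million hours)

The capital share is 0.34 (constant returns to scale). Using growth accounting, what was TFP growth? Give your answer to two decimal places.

TFP grew 3.92%.

GDP growth = (1757.8 − 1700) / 1700 = 3.4%.
Physical capital growth = (195 − 200) / 200 = -2.5%.
Hours worked growth = (3919.5 − 3900) / 3900 = 0.5%.
Labor's share = 1 − 0.34 = 0.66.
Physical capital: 0.34 × (-2.5) = -0.85 pp.
Hours worked: 0.66 × 0.5 = 0.33 pp.
TFP growth = 3.4 + 0.52 = 3.92%.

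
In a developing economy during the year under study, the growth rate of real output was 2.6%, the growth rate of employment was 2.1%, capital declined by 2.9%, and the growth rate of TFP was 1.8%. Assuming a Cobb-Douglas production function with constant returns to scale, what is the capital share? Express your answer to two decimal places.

gY = gA + α·gK + (1−α)·gL, so gY − gA − gL = α(gK − gL).
2.6 − 1.8 − 2.1 = α × (-2.9 − 2.1).
-1.3 = -5 α, so α = 0.26.

0.26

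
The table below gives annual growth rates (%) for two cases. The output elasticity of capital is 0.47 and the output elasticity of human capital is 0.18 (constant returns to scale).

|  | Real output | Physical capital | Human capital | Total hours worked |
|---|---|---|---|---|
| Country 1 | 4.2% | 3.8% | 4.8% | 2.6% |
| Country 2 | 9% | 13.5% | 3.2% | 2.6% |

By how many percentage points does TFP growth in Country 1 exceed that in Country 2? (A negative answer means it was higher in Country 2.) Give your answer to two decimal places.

-0.53 percentage points

Labor's share = 1 − 0.47 − 0.18 = 0.35.
Country 1: TFP = 4.2 − 1.786 − 0.864 − 0.91 = 0.64%.
Country 2: TFP = 9 − 6.345 − 0.576 − 0.91 = 1.169%.
Difference = 0.64 − (1.169) = -0.529 pp.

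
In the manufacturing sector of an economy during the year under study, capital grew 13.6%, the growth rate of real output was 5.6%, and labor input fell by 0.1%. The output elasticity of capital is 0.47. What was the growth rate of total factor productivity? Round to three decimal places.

Labor's share = 1 − 0.47 = 0.53.
Capital: 0.47 × 13.6 = 6.392 pp.
Labor input: 0.53 × (-0.1) = -0.053 pp.
TFP growth = 5.6 − 6.339 = -0.739%.

-0.739%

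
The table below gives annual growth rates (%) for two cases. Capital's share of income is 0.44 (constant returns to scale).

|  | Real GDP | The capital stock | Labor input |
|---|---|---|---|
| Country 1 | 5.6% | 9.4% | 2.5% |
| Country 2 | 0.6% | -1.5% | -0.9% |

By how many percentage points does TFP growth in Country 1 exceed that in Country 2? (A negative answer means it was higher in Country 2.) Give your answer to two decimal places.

Labor's share = 1 − 0.44 = 0.56.
Country 1: TFP = 5.6 − 4.136 − 1.4 = 0.064%.
Country 2: TFP = 0.6 + 0.66 + 0.504 = 1.764%.
Difference = 0.064 − (1.764) = -1.7 pp.

-1.70 percentage points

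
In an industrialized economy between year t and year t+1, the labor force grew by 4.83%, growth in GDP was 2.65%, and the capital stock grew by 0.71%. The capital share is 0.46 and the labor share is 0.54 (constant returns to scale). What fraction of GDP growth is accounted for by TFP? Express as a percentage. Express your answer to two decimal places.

Labor's share = 1 − 0.46 = 0.54.
The capital stock: 0.46 × 0.71 = 0.3266 pp.
The labor force: 0.54 × 4.83 = 2.6082 pp.
TFP growth = 2.65 − 2.9348 = -0.2848%.
TFP share of growth = -0.2848 / 2.65 × 100 = -10.7472%.

TFP accounted for -10.75% of growth.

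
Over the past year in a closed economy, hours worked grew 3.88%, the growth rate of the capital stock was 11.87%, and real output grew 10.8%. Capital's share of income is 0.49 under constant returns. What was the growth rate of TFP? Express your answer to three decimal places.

3.005%

Labor's share = 1 − 0.49 = 0.51.
The capital stock: 0.49 × 11.87 = 5.8163 pp.
Hours worked: 0.51 × 3.88 = 1.9788 pp.
TFP growth = 10.8 − 7.7951 = 3.0049%.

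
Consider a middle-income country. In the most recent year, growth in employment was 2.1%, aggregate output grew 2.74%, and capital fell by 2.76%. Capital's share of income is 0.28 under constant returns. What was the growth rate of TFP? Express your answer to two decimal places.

Labor's share = 1 − 0.28 = 0.72.
Capital: 0.28 × (-2.76) = -0.7728 pp.
Employment: 0.72 × 2.1 = 1.512 pp.
TFP growth = 2.74 − 0.7392 = 2.0008%.

2.00%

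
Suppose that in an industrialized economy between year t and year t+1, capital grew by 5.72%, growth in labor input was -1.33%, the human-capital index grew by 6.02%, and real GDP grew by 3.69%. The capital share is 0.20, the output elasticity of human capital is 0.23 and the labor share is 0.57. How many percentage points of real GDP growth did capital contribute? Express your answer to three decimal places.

Contribution = share × growth = 0.2 × 5.72 = 1.144 pp.

1.144 pp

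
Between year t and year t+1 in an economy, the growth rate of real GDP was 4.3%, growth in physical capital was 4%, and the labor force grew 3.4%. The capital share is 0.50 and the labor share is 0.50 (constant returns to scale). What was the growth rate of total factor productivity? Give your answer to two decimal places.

Total factor productivity grew 0.60%.

Labor's share = 1 − 0.5 = 0.5.
Physical capital: 0.5 × 4 = 2 pp.
The labor force: 0.5 × 3.4 = 1.7 pp.
TFP growth = 4.3 − 3.7 = 0.6%.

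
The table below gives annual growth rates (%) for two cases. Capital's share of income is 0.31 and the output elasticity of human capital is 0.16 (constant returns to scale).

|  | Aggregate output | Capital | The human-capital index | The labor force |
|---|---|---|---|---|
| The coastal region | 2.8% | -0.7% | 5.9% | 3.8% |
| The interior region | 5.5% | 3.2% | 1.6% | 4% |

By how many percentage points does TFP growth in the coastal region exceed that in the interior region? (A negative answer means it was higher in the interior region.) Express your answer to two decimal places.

Labor's share = 1 − 0.31 − 0.16 = 0.53.
The coastal region: TFP = 2.8 + 0.217 − 0.944 − 2.014 = 0.059%.
The interior region: TFP = 5.5 − 0.992 − 0.256 − 2.12 = 2.132%.
Difference = 0.059 − (2.132) = -2.073 pp.

-2.07 percentage points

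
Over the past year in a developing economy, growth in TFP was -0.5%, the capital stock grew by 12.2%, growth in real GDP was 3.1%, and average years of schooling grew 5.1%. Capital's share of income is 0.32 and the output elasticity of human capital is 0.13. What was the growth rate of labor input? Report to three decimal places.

Labor's share = 1 − 0.32 − 0.13 = 0.55.
gY = gA + 0.32×12.2 + 0.13×5.1 + 0.55×g.
0.55×g = 3.1 + 0.5 − 4.567 = -0.967.
g = -0.967 / 0.55 = -1.75818%.

-1.758%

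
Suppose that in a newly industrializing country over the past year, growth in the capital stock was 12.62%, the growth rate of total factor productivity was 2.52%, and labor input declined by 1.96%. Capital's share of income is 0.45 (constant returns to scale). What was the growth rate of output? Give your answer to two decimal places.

Labor's share = 1 − 0.45 = 0.55.
The capital stock: 0.45 × 12.62 = 5.679 pp.
Labor input: 0.55 × (-1.96) = -1.078 pp.
Output growth = 2.52 + 4.601 = 7.121%.

7.12%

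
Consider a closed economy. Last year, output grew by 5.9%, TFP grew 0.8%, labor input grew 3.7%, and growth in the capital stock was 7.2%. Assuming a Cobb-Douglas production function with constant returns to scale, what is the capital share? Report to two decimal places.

gY = gA + α·gK + (1−α)·gL, so gY − gA − gL = α(gK − gL).
5.9 − 0.8 − 3.7 = α × (7.2 − 3.7).
1.4 = 3.5 α, so α = 0.4.

The capital share is 0.40.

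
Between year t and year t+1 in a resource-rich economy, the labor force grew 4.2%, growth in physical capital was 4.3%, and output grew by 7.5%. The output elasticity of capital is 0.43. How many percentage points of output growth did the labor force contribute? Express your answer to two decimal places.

Labor's share = 1 − 0.43 = 0.57.
Contribution = share × growth = 0.57 × 4.2 = 2.394 pp.

2.39 pp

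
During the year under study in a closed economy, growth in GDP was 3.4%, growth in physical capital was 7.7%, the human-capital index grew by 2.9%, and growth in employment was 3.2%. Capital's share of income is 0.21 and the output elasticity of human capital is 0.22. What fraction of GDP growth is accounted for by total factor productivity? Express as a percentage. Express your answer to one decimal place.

Labor's share = 1 − 0.21 − 0.22 = 0.57.
Physical capital: 0.21 × 7.7 = 1.617 pp.
The human-capital index: 0.22 × 2.9 = 0.638 pp.
Employment: 0.57 × 3.2 = 1.824 pp.
TFP growth = 3.4 − 4.079 = -0.679%.
TFP share of growth = -0.679 / 3.4 × 100 = -19.971%.

-20.0%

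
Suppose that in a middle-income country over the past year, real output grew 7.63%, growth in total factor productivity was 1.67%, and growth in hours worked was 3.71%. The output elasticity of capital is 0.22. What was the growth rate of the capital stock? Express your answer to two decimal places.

The capital stock growth was 13.94%.

Labor's share = 1 − 0.22 = 0.78.
gY = gA + 0.78×3.71 + 0.22×g.
0.22×g = 7.63 − 1.67 − 2.8938 = 3.0662.
g = 3.0662 / 0.22 = 13.9373%.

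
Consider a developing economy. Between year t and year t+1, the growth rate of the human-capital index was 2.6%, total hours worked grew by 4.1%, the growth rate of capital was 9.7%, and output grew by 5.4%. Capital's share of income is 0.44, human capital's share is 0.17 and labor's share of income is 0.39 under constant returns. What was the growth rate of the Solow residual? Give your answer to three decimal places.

Labor's share = 1 − 0.44 − 0.17 = 0.39.
Capital: 0.44 × 9.7 = 4.268 pp.
The human-capital index: 0.17 × 2.6 = 0.442 pp.
Total hours worked: 0.39 × 4.1 = 1.599 pp.
TFP growth = 5.4 − 6.309 = -0.909%.

-0.909%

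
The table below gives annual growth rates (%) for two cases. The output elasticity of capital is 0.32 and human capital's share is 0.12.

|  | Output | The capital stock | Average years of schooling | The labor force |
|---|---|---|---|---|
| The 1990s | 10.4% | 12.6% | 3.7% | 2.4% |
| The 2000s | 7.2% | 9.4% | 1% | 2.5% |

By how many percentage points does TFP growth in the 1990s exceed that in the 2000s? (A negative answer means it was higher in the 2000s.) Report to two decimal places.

1.91 percentage points

Labor's share = 1 − 0.32 − 0.12 = 0.56.
The 1990s: TFP = 10.4 − 4.032 − 0.444 − 1.344 = 4.58%.
The 2000s: TFP = 7.2 − 3.008 − 0.12 − 1.4 = 2.672%.
Difference = 4.58 − (2.672) = 1.908 pp.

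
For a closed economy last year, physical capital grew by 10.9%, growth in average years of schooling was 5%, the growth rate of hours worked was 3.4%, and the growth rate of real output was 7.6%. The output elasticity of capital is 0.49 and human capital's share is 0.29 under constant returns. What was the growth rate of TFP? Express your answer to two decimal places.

Labor's share = 1 − 0.49 − 0.29 = 0.22.
Physical capital: 0.49 × 10.9 = 5.341 pp.
Average years of schooling: 0.29 × 5 = 1.45 pp.
Hours worked: 0.22 × 3.4 = 0.748 pp.
TFP growth = 7.6 − 7.539 = 0.061%.

TFP grew 0.06%.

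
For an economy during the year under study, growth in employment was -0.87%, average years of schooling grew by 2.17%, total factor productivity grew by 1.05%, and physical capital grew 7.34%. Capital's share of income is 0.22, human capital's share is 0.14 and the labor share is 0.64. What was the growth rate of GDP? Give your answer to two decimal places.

Labor's share = 1 − 0.22 − 0.14 = 0.64.
Physical capital: 0.22 × 7.34 = 1.6148 pp.
Average years of schooling: 0.14 × 2.17 = 0.3038 pp.
Employment: 0.64 × (-0.87) = -0.5568 pp.
Output growth = 1.05 + 1.3618 = 2.4118%.

2.41%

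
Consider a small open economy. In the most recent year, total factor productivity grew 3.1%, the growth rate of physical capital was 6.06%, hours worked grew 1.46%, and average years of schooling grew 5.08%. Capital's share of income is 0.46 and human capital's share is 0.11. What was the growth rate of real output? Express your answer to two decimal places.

Labor's share = 1 − 0.46 − 0.11 = 0.43.
Physical capital: 0.46 × 6.06 = 2.7876 pp.
Average years of schooling: 0.11 × 5.08 = 0.5588 pp.
Hours worked: 0.43 × 1.46 = 0.6278 pp.
Output growth = 3.1 + 3.9742 = 7.0742%.

Real output grew 7.07%.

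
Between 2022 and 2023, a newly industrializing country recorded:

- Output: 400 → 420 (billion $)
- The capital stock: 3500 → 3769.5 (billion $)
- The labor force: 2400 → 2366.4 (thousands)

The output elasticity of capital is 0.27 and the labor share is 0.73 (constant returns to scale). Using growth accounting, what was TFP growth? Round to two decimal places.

Output growth = (420 − 400) / 400 = 5%.
The capital stock growth = (3769.5 − 3500) / 3500 = 7.7%.
The labor force growth = (2366.4 − 2400) / 2400 = -1.4%.
Labor's share = 1 − 0.27 = 0.73.
The capital stock: 0.27 × 7.7 = 2.079 pp.
The labor force: 0.73 × (-1.4) = -1.022 pp.
TFP growth = 5 − 1.057 = 3.943%.

TFP growth was 3.94%.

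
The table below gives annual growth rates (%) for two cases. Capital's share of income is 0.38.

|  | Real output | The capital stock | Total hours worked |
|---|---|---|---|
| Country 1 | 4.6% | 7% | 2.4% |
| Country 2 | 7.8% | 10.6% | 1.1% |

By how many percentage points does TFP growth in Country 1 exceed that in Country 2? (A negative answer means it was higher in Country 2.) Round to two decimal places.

-2.64 percentage points

Labor's share = 1 − 0.38 = 0.62.
Country 1: TFP = 4.6 − 2.66 − 1.488 = 0.452%.
Country 2: TFP = 7.8 − 4.028 − 0.682 = 3.09%.
Difference = 0.452 − (3.09) = -2.638 pp.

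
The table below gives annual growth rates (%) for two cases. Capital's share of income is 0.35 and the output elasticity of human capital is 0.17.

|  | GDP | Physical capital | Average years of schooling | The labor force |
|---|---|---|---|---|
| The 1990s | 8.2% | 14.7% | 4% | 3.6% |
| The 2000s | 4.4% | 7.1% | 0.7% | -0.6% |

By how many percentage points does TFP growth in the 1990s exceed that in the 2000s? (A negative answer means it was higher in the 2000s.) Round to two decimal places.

Labor's share = 1 − 0.35 − 0.17 = 0.48.
The 1990s: TFP = 8.2 − 5.145 − 0.68 − 1.728 = 0.647%.
The 2000s: TFP = 4.4 − 2.485 − 0.119 + 0.288 = 2.084%.
Difference = 0.647 − (2.084) = -1.437 pp.

-1.44 percentage points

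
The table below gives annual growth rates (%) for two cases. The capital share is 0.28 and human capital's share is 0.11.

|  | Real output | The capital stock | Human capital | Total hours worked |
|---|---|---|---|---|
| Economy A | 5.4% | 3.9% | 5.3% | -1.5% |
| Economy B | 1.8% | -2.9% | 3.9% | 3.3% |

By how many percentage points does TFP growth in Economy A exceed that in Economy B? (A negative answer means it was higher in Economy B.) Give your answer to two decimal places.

Labor's share = 1 − 0.28 − 0.11 = 0.61.
Economy A: TFP = 5.4 − 1.092 − 0.583 + 0.915 = 4.64%.
Economy B: TFP = 1.8 + 0.812 − 0.429 − 2.013 = 0.17%.
Difference = 4.64 − (0.17) = 4.47 pp.

4.47 percentage points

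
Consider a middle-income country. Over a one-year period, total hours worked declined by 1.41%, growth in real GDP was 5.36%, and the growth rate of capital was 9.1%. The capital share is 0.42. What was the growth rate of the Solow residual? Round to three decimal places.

Labor's share = 1 − 0.42 = 0.58.
Capital: 0.42 × 9.1 = 3.822 pp.
Total hours worked: 0.58 × (-1.41) = -0.8178 pp.
TFP growth = 5.36 − 3.0042 = 2.3558%.

2.356%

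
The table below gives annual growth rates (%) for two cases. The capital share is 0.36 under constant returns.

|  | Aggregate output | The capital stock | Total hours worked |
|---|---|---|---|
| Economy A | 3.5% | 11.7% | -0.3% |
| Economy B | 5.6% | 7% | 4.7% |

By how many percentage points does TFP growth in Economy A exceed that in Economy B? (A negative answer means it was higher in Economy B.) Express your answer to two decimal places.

-0.59 percentage points

Labor's share = 1 − 0.36 = 0.64.
Economy A: TFP = 3.5 − 4.212 + 0.192 = -0.52%.
Economy B: TFP = 5.6 − 2.52 − 3.008 = 0.072%.
Difference = -0.52 − (0.072) = -0.592 pp.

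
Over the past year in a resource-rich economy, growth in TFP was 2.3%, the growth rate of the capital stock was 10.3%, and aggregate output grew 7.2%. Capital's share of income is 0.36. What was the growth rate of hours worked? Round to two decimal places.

Labor's share = 1 − 0.36 = 0.64.
gY = gA + 0.36×10.3 + 0.64×g.
0.64×g = 7.2 − 2.3 − 3.708 = 1.192.
g = 1.192 / 0.64 = 1.8625%.

1.86%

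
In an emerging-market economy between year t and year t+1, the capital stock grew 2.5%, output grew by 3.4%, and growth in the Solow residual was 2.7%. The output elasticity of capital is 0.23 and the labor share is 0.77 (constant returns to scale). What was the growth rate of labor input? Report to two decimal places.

Labor's share = 1 − 0.23 = 0.77.
gY = gA + 0.23×2.5 + 0.77×g.
0.77×g = 3.4 − 2.7 − 0.575 = 0.125.
g = 0.125 / 0.77 = 0.1623%.

Labor input grew 0.16%.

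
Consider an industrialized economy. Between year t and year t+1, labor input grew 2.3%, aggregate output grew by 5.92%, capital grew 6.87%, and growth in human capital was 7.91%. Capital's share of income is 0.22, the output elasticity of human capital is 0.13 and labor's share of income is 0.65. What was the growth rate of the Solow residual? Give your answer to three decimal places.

Labor's share = 1 − 0.22 − 0.13 = 0.65.
Capital: 0.22 × 6.87 = 1.5114 pp.
Human capital: 0.13 × 7.91 = 1.0283 pp.
Labor input: 0.65 × 2.3 = 1.495 pp.
TFP growth = 5.92 − 4.0347 = 1.8853%.

The Solow residual growth was 1.885%.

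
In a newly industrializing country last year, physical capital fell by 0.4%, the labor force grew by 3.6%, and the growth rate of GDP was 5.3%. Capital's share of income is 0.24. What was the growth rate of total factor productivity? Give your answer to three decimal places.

Total factor productivity grew 2.660%.

Labor's share = 1 − 0.24 = 0.76.
Physical capital: 0.24 × (-0.4) = -0.096 pp.
The labor force: 0.76 × 3.6 = 2.736 pp.
TFP growth = 5.3 − 2.64 = 2.66%.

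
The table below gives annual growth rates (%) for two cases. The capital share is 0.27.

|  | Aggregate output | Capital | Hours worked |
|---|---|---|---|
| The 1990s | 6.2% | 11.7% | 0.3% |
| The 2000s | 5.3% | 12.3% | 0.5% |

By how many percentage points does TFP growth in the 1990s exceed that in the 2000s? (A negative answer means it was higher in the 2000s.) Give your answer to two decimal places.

1.21 percentage points

Labor's share = 1 − 0.27 = 0.73.
The 1990s: TFP = 6.2 − 3.159 − 0.219 = 2.822%.
The 2000s: TFP = 5.3 − 3.321 − 0.365 = 1.614%.
Difference = 2.822 − (1.614) = 1.208 pp.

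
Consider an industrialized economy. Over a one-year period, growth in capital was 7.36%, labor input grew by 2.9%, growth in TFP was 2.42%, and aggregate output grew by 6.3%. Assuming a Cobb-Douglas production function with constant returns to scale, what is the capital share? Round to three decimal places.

gY = gA + α·gK + (1−α)·gL, so gY − gA − gL = α(gK − gL).
6.3 − 2.42 − 2.9 = α × (7.36 − 2.9).
0.98 = 4.46 α, so α = 0.21973.

The capital share is 0.220.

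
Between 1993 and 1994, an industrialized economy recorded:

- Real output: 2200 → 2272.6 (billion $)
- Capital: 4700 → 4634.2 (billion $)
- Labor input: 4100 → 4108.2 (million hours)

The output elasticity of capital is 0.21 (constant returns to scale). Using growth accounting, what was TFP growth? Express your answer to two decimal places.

Real output growth = (2272.6 − 2200) / 2200 = 3.3%.
Capital growth = (4634.2 − 4700) / 4700 = -1.4%.
Labor input growth = (4108.2 − 4100) / 4100 = 0.2%.
Labor's share = 1 − 0.21 = 0.79.
Capital: 0.21 × (-1.4) = -0.294 pp.
Labor input: 0.79 × 0.2 = 0.158 pp.
TFP growth = 3.3 + 0.136 = 3.436%.

TFP grew 3.44%.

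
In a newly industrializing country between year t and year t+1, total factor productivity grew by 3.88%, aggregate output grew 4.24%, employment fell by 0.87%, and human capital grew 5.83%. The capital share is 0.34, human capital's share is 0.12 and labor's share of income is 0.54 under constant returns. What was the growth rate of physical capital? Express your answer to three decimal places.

Labor's share = 1 − 0.34 − 0.12 = 0.54.
gY = gA + 0.12×5.83 + 0.54×(-0.87) + 0.34×g.
0.34×g = 4.24 − 3.88 − 0.2298 = 0.1302.
g = 0.1302 / 0.34 = 0.38294%.

Physical capital grew 0.383%.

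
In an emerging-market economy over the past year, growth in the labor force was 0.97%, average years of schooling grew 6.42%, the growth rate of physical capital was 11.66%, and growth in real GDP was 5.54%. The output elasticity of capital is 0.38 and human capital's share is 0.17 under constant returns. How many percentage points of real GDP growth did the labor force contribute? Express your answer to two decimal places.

0.44

Labor's share = 1 − 0.38 − 0.17 = 0.45.
Contribution = share × growth = 0.45 × 0.97 = 0.4365 pp.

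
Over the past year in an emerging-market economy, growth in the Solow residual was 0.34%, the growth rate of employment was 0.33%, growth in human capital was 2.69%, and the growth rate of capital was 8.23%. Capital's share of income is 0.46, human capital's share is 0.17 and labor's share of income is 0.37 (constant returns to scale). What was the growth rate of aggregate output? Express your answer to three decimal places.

Labor's share = 1 − 0.46 − 0.17 = 0.37.
Capital: 0.46 × 8.23 = 3.7858 pp.
Human capital: 0.17 × 2.69 = 0.4573 pp.
Employment: 0.37 × 0.33 = 0.1221 pp.
Output growth = 0.34 + 4.3652 = 4.7052%.

4.705%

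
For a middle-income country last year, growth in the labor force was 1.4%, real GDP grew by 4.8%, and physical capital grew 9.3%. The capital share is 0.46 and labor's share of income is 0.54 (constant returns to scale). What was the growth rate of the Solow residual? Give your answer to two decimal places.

Labor's share = 1 − 0.46 = 0.54.
Physical capital: 0.46 × 9.3 = 4.278 pp.
The labor force: 0.54 × 1.4 = 0.756 pp.
TFP growth = 4.8 − 5.034 = -0.234%.

-0.23%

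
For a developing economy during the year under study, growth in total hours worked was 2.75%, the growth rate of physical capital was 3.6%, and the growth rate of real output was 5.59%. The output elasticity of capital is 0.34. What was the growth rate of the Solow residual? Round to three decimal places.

The Solow residual growth was 2.551%.

Labor's share = 1 − 0.34 = 0.66.
Physical capital: 0.34 × 3.6 = 1.224 pp.
Total hours worked: 0.66 × 2.75 = 1.815 pp.
TFP growth = 5.59 − 3.039 = 2.551%.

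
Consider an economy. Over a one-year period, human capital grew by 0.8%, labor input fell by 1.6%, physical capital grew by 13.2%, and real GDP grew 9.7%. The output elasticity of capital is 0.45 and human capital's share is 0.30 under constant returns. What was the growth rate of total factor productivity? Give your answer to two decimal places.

3.92%

Labor's share = 1 − 0.45 − 0.3 = 0.25.
Physical capital: 0.45 × 13.2 = 5.94 pp.
Human capital: 0.3 × 0.8 = 0.24 pp.
Labor input: 0.25 × (-1.6) = -0.4 pp.
TFP growth = 9.7 − 5.78 = 3.92%.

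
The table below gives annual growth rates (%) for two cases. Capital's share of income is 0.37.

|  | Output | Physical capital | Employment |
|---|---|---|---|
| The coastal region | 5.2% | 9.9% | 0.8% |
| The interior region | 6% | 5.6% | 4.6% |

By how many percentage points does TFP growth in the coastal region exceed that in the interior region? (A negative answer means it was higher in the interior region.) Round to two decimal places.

0.00 percentage points

Labor's share = 1 − 0.37 = 0.63.
The coastal region: TFP = 5.2 − 3.663 − 0.504 = 1.033%.
The interior region: TFP = 6 − 2.072 − 2.898 = 1.03%.
Difference = 1.033 − (1.03) = 0.003 pp.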